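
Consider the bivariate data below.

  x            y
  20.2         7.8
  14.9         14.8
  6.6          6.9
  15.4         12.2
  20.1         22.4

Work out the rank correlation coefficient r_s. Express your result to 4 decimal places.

0.3000

Rank x: 5, 2, 1, 3, 4
Rank y: 2, 4, 1, 3, 5
d = rank(x) − rank(y): 3, -2, 0, 0, -1; Σd² = 14
ρ = 1 − 6Σd² / [n(n²−1)] = 1 − 6×14 / (5×24) = 1 − 84/120 ≈ 0.3000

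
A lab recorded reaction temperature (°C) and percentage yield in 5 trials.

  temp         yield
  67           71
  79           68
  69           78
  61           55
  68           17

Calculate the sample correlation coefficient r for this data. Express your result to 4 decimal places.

n = 5, Σx = 344, Σy = 289, Σx² = 23836, Σy² = 19063, Σxy = 20022
nΣxy − ΣxΣy = 100110 − 99416 = 694
nΣx² − (Σx)² = 119180 − 118336 = 844; nΣy² − (Σy)² = 95315 − 83521 = 11794
r = 694 / √(844 × 11794) = 694 / 3155.0176 ≈ 0.2200

0.2200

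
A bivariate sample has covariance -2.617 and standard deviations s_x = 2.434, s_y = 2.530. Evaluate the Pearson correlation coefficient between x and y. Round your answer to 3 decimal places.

-0.425

r = Cov(x,y) / (s_x · s_y) = -2.617 / (2.434 × 2.530)
  = -2.617 / 6.1580 ≈ -0.425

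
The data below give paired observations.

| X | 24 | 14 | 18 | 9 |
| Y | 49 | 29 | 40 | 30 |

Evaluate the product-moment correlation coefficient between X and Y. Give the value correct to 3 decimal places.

0.932

n = 4, ΣX = 65, ΣY = 148, ΣX² = 1177, ΣY² = 5742, ΣXY = 2572
nΣXY − ΣXΣY = 10288 − 9620 = 668
nΣX² − (ΣX)² = 4708 − 4225 = 483; nΣY² − (ΣY)² = 22968 − 21904 = 1064
r = 668 / √(483 × 1064) = 668 / 716.8766 ≈ 0.932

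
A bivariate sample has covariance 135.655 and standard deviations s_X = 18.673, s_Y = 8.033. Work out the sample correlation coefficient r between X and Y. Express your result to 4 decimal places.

r = Cov(X,Y) / (s_X · s_Y) = 135.655 / (18.673 × 8.033)
  = 135.655 / 150.0002 ≈ 0.9044

0.9044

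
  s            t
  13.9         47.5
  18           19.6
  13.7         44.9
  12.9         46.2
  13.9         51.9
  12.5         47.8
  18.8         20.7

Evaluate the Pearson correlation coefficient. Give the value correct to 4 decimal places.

n = 7, Σs = 103.7, Σt = 278.6, Σs² = 1574.21, Σt² = 12197.8, Σst = 3932.23
nΣst − ΣsΣt = 27525.61 − 28890.82 = -1365.21
nΣs² − (Σs)² = 11019.47 − 10753.69 = 265.78; nΣt² − (Σt)² = 85384.6 − 77617.96 = 7766.64
r = -1365.21 / √(265.78 × 7766.64) = -1365.21 / 1436.7385 ≈ -0.9502

-0.9502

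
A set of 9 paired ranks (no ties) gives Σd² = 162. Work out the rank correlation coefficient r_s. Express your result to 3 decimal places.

ρ = 1 − 6Σd² / [n(n²−1)] = 1 − 6×162 / (9×80)
  = 1 − 972/720 = 1 − 1.3500 ≈ -0.350

-0.350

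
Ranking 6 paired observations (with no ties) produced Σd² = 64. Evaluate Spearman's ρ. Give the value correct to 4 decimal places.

ρ = 1 − 6Σd² / [n(n²−1)] = 1 − 6×64 / (6×35)
  = 1 − 384/210 = 1 − 1.82857 ≈ -0.8286

-0.8286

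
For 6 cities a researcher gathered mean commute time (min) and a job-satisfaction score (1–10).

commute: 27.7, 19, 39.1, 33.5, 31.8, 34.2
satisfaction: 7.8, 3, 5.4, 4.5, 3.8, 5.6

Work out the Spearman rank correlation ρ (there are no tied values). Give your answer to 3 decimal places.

0.371

Rank commute: 2, 1, 6, 4, 3, 5
Rank satisfaction: 6, 1, 4, 3, 2, 5
d = rank(commute) − rank(satisfaction): -4, 0, 2, 1, 1, 0; Σd² = 22
ρ = 1 − 6Σd² / [n(n²−1)] = 1 − 6×22 / (6×35) = 1 − 132/210 ≈ 0.371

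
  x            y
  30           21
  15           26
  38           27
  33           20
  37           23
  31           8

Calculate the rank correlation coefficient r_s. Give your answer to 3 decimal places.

Rank x: 2, 1, 6, 4, 5, 3
Rank y: 3, 5, 6, 2, 4, 1
d = rank(x) − rank(y): -1, -4, 0, 2, 1, 2; Σd² = 26
ρ = 1 − 6Σd² / [n(n²−1)] = 1 − 6×26 / (6×35) = 1 − 156/210 ≈ 0.257

0.257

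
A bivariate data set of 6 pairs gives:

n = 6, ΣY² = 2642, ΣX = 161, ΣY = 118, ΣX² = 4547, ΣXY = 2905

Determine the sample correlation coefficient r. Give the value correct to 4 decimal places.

r = (nΣXY − ΣXΣY) / √[(nΣX² − (ΣX)²)(nΣY² − (ΣY)²)]
Numerator: 6×2905 − 161×118 = -1568
Denominator: √[(27282 − 25921)(15852 − 13924)] = √[1361 × 1928] = 1619.8790
r = -1568 / 1619.8790 ≈ -0.9680

-0.9680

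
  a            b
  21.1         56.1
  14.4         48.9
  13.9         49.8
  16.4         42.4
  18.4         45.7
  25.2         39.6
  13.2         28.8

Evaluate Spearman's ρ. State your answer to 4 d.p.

0.1429

Rank a: 6, 3, 2, 4, 5, 7, 1
Rank b: 7, 5, 6, 3, 4, 2, 1
d = rank(a) − rank(b): -1, -2, -4, 1, 1, 5, 0; Σd² = 48
ρ = 1 − 6Σd² / [n(n²−1)] = 1 − 6×48 / (7×48) = 1 − 288/336 ≈ 0.1429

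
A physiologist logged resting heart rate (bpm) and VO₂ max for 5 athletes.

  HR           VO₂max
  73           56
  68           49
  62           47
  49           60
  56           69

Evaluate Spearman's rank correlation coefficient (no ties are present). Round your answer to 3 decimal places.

-0.500

Rank HR: 5, 4, 3, 1, 2
Rank VO₂max: 3, 2, 1, 4, 5
d = rank(HR) − rank(VO₂max): 2, 2, 2, -3, -3; Σd² = 30
ρ = 1 − 6Σd² / [n(n²−1)] = 1 − 6×30 / (5×24) = 1 − 180/120 ≈ -0.500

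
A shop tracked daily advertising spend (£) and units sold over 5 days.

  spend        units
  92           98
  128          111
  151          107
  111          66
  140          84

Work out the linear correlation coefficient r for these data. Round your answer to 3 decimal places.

0.288

n = 5, Σx = 622, Σy = 466, Σx² = 79570, Σy² = 44786, Σxy = 58467
nΣxy − ΣxΣy = 292335 − 289852 = 2483
nΣx² − (Σx)² = 397850 − 386884 = 10966; nΣy² − (Σy)² = 223930 − 217156 = 6774
r = 2483 / √(10966 × 6774) = 2483 / 8618.7983 ≈ 0.288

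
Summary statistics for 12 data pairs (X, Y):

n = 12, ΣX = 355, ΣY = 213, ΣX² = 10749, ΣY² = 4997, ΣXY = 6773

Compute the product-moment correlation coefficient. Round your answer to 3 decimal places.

0.861

r = (nΣXY − ΣXΣY) / √[(nΣX² − (ΣX)²)(nΣY² − (ΣY)²)]
Numerator: 12×6773 − 355×213 = 5661
Denominator: √[(128988 − 126025)(59964 − 45369)] = √[2963 × 14595] = 6576.0919
r = 5661 / 6576.0919 ≈ 0.861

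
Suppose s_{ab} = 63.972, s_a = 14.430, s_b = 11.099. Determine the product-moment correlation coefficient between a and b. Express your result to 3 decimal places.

0.399

r = Cov(a,b) / (s_a · s_b) = 63.972 / (14.430 × 11.099)
  = 63.972 / 160.1586 ≈ 0.399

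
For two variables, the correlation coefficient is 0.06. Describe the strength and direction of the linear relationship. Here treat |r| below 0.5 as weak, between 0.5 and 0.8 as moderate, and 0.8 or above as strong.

r = 0.06 > 0 so the relationship is positive.
|r| = 0.06, which falls in the weak range.

weak positive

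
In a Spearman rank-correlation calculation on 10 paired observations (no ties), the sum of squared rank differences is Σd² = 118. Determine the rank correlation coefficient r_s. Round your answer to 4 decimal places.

ρ = 1 − 6Σd² / [n(n²−1)] = 1 − 6×118 / (10×99)
  = 1 − 708/990 = 1 − 0.71515 ≈ 0.2848

0.2848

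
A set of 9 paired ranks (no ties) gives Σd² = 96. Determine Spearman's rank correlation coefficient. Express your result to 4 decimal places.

0.2000

ρ = 1 − 6Σd² / [n(n²−1)] = 1 − 6×96 / (9×80)
  = 1 − 576/720 = 1 − 0.80000 ≈ 0.2000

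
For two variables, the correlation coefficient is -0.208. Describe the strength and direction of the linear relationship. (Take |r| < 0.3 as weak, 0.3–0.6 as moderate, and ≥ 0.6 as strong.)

weak negative

r = -0.208 < 0 so the relationship is negative.
|r| = 0.208, which falls in the weak range.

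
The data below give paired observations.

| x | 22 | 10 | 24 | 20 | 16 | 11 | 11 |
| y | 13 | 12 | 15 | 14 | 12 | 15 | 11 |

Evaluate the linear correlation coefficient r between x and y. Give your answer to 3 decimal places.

0.470

n = 7, Σx = 114, Σy = 92, Σx² = 2058, Σy² = 1224, Σxy = 1524
nΣxy − ΣxΣy = 10668 − 10488 = 180
nΣx² − (Σx)² = 14406 − 12996 = 1410; nΣy² − (Σy)² = 8568 − 8464 = 104
r = 180 / √(1410 × 104) = 180 / 382.9360 ≈ 0.470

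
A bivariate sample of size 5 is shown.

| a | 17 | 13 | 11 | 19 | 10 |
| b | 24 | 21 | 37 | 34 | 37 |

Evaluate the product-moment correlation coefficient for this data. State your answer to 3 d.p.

-0.324

n = 5, Σa = 70, Σb = 153, Σa² = 1040, Σb² = 4911, Σab = 2104
nΣab − ΣaΣb = 10520 − 10710 = -190
nΣa² − (Σa)² = 5200 − 4900 = 300; nΣb² − (Σb)² = 24555 − 23409 = 1146
r = -190 / √(300 × 1146) = -190 / 586.3446 ≈ -0.324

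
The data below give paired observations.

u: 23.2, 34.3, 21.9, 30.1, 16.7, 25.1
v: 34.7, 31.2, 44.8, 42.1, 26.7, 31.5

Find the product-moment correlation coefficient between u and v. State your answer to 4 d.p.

0.1817

n = 6, Σu = 151.3, Σv = 211, Σu² = 4009.25, Σv² = 7662.12, Σuv = 5360.07
nΣuv − ΣuΣv = 32160.42 − 31924.3 = 236.12
nΣu² − (Σu)² = 24055.5 − 22891.69 = 1163.81; nΣv² − (Σv)² = 45972.72 − 44521 = 1451.72
r = 236.12 / √(1163.81 × 1451.72) = 236.12 / 1299.8178 ≈ 0.1817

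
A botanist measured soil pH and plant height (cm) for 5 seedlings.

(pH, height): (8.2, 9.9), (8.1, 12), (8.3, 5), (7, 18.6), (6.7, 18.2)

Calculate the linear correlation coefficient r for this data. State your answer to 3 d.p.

n = 5, Σx = 38.3, Σy = 63.7, Σx² = 295.63, Σy² = 944.21, Σxy = 472.02
nΣxy − ΣxΣy = 2360.1 − 2439.71 = -79.61
nΣx² − (Σx)² = 1478.15 − 1466.89 = 11.26; nΣy² − (Σy)² = 4721.05 − 4057.69 = 663.36
r = -79.61 / √(11.26 × 663.36) = -79.61 / 86.4259 ≈ -0.921

-0.921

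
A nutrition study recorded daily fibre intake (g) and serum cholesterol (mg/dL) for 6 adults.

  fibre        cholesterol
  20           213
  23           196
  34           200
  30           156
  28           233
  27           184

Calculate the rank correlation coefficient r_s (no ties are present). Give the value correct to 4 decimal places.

-0.2000

Rank fibre: 1, 2, 6, 5, 4, 3
Rank cholesterol: 5, 3, 4, 1, 6, 2
d = rank(fibre) − rank(cholesterol): -4, -1, 2, 4, -2, 1; Σd² = 42
ρ = 1 − 6Σd² / [n(n²−1)] = 1 − 6×42 / (6×35) = 1 − 252/210 ≈ -0.2000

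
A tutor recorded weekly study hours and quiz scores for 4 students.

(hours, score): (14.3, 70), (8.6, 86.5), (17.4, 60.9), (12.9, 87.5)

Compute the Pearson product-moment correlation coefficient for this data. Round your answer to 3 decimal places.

n = 4, Σx = 53.2, Σy = 304.9, Σx² = 747.62, Σy² = 23747.31, Σxy = 3933.31
nΣxy − ΣxΣy = 15733.24 − 16220.68 = -487.44
nΣx² − (Σx)² = 2990.48 − 2830.24 = 160.24; nΣy² − (Σy)² = 94989.24 − 92964.01 = 2025.23
r = -487.44 / √(160.24 × 2025.23) = -487.44 / 569.6691 ≈ -0.856

-0.856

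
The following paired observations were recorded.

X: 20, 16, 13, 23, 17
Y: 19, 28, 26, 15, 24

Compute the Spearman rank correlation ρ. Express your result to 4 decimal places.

-0.9000

Rank X: 4, 2, 1, 5, 3
Rank Y: 2, 5, 4, 1, 3
d = rank(X) − rank(Y): 2, -3, -3, 4, 0; Σd² = 38
ρ = 1 − 6Σd² / [n(n²−1)] = 1 − 6×38 / (5×24) = 1 − 228/120 ≈ -0.9000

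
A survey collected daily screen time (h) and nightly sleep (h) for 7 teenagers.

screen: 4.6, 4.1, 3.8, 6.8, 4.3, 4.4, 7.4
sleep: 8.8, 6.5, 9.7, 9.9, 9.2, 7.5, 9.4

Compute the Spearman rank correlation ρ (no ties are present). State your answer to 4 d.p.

Rank screen: 5, 2, 1, 6, 3, 4, 7
Rank sleep: 3, 1, 6, 7, 4, 2, 5
d = rank(screen) − rank(sleep): 2, 1, -5, -1, -1, 2, 2; Σd² = 40
ρ = 1 − 6Σd² / [n(n²−1)] = 1 − 6×40 / (7×48) = 1 − 240/336 ≈ 0.2857

0.2857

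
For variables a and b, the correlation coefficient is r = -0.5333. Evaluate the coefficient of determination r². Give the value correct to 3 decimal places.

0.284

r² = (-0.5333)² = 0.284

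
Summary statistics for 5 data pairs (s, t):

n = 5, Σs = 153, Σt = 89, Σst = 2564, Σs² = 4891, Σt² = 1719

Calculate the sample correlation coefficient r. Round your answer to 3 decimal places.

-0.949

r = (nΣst − ΣsΣt) / √[(nΣs² − (Σs)²)(nΣt² − (Σt)²)]
Numerator: 5×2564 − 153×89 = -797
Denominator: √[(24455 − 23409)(8595 − 7921)] = √[1046 × 674] = 839.6452
r = -797 / 839.6452 ≈ -0.949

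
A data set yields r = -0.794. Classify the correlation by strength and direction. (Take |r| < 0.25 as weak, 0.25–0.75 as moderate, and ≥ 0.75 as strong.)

strong negative

r = -0.794 < 0 so the relationship is negative.
|r| = 0.794, which falls in the strong range.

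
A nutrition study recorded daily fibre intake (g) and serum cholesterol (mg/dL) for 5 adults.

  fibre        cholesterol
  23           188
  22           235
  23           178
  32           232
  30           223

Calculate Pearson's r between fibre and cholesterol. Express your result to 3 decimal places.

n = 5, Σx = 130, Σy = 1056, Σx² = 3466, Σy² = 225806, Σxy = 27702
nΣxy − ΣxΣy = 138510 − 137280 = 1230
nΣx² − (Σx)² = 17330 − 16900 = 430; nΣy² − (Σy)² = 1129030 − 1115136 = 13894
r = 1230 / √(430 × 13894) = 1230 / 2444.2627 ≈ 0.503

0.503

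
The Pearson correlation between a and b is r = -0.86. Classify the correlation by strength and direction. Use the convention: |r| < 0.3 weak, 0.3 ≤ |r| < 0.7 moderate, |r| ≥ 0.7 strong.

r = -0.86 < 0 so the relationship is negative.
|r| = 0.86, which falls in the strong range.

strong negative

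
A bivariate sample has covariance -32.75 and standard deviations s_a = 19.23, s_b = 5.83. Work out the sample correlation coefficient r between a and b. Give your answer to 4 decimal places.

-0.2921

r = Cov(a,b) / (s_a · s_b) = -32.75 / (19.23 × 5.83)
  = -32.75 / 112.1109 ≈ -0.2921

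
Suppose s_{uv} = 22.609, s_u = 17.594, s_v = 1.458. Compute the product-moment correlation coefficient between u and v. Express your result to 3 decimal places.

r = Cov(u,v) / (s_u · s_v) = 22.609 / (17.594 × 1.458)
  = 22.609 / 25.6521 ≈ 0.881

0.881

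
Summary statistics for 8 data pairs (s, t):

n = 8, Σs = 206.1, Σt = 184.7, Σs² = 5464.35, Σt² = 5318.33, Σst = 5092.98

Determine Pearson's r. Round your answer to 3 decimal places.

0.829

r = (nΣst − ΣsΣt) / √[(nΣs² − (Σs)²)(nΣt² − (Σt)²)]
Numerator: 8×5092.98 − 206.1×184.7 = 2677.17
Denominator: √[(43714.8 − 42477.21)(42546.64 − 34114.09)] = √[1237.59 × 8432.55] = 3230.4860
r = 2677.17 / 3230.4860 ≈ 0.829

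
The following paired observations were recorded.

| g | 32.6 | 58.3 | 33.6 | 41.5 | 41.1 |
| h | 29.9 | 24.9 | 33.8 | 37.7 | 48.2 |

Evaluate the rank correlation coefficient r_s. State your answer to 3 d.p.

Rank g: 1, 5, 2, 4, 3
Rank h: 2, 1, 3, 4, 5
d = rank(g) − rank(h): -1, 4, -1, 0, -2; Σd² = 22
ρ = 1 − 6Σd² / [n(n²−1)] = 1 − 6×22 / (5×24) = 1 − 132/120 ≈ -0.100

-0.100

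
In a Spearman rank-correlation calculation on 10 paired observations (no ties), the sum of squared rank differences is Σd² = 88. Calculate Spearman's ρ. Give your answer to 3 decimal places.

ρ = 1 − 6Σd² / [n(n²−1)] = 1 − 6×88 / (10×99)
  = 1 − 528/990 = 1 − 0.5333 ≈ 0.467

0.467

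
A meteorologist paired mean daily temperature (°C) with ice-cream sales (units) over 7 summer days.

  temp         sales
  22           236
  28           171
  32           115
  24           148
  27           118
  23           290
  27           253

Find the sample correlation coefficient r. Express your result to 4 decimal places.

n = 7, Σx = 183, Σy = 1331, Σx² = 4855, Σy² = 282099, Σxy = 33899
nΣxy − ΣxΣy = 237293 − 243573 = -6280
nΣx² − (Σx)² = 33985 − 33489 = 496; nΣy² − (Σy)² = 1974693 − 1771561 = 203132
r = -6280 / √(496 × 203132) = -6280 / 10037.6029 ≈ -0.6256

-0.6256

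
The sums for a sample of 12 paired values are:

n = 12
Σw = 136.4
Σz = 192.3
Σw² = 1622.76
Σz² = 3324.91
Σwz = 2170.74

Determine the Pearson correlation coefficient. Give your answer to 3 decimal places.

r = (nΣwz − ΣwΣz) / √[(nΣw² − (Σw)²)(nΣz² − (Σz)²)]
Numerator: 12×2170.74 − 136.4×192.3 = -180.84
Denominator: √[(19473.12 − 18604.96)(39898.92 − 36979.29)] = √[868.16 × 2919.63] = 1592.0760
r = -180.84 / 1592.0760 ≈ -0.114

-0.114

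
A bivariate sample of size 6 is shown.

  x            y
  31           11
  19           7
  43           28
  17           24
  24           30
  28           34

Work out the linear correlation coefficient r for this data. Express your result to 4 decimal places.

0.2722

n = 6, Σx = 162, Σy = 134, Σx² = 4820, Σy² = 3586, Σxy = 3758
nΣxy − ΣxΣy = 22548 − 21708 = 840
nΣx² − (Σx)² = 28920 − 26244 = 2676; nΣy² − (Σy)² = 21516 − 17956 = 3560
r = 840 / √(2676 × 3560) = 840 / 3086.5126 ≈ 0.2722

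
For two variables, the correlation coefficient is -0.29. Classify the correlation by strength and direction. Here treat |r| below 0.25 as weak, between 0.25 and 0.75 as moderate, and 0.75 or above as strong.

r = -0.29 < 0 so the relationship is negative.
|r| = 0.29, which falls in the moderate range.

moderate negative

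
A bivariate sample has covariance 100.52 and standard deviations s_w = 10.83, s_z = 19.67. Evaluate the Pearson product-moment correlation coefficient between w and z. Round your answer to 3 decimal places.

0.472

r = Cov(w,z) / (s_w · s_z) = 100.52 / (10.83 × 19.67)
  = 100.52 / 213.0261 ≈ 0.472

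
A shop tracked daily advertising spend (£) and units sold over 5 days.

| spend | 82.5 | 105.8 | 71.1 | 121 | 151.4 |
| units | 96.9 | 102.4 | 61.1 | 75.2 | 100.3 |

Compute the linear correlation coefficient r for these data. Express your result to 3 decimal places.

n = 5, Σx = 531.8, Σy = 435.9, Σx² = 60618.06, Σy² = 39323.71, Σxy = 47457
nΣxy − ΣxΣy = 237285 − 231811.62 = 5473.38
nΣx² − (Σx)² = 303090.3 − 282811.24 = 20279.06; nΣy² − (Σy)² = 196618.55 − 190008.81 = 6609.74
r = 5473.38 / √(20279.06 × 6609.74) = 5473.38 / 11577.5349 ≈ 0.473

0.473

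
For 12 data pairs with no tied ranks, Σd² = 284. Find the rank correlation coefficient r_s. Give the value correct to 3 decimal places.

0.007

ρ = 1 − 6Σd² / [n(n²−1)] = 1 − 6×284 / (12×143)
  = 1 − 1704/1716 = 1 − 0.9930 ≈ 0.007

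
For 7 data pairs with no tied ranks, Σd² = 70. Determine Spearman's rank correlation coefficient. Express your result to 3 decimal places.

-0.250

ρ = 1 − 6Σd² / [n(n²−1)] = 1 − 6×70 / (7×48)
  = 1 − 420/336 = 1 − 1.2500 ≈ -0.250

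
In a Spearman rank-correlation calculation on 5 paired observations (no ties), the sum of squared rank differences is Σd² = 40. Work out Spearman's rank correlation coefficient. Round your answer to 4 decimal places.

-1.0000

ρ = 1 − 6Σd² / [n(n²−1)] = 1 − 6×40 / (5×24)
  = 1 − 240/120 = 1 − 2.00000 ≈ -1.0000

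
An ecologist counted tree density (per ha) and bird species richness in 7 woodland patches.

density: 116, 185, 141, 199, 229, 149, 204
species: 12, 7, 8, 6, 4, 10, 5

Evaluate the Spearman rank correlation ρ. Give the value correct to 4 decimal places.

-0.9643

Rank density: 1, 4, 2, 5, 7, 3, 6
Rank species: 7, 4, 5, 3, 1, 6, 2
d = rank(density) − rank(species): -6, 0, -3, 2, 6, -3, 4; Σd² = 110
ρ = 1 − 6Σd² / [n(n²−1)] = 1 − 6×110 / (7×48) = 1 − 660/336 ≈ -0.9643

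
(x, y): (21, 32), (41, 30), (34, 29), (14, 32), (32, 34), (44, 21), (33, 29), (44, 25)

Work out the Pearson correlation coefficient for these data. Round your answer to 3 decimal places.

n = 8, Σx = 263, Σy = 232, Σx² = 9459, Σy² = 6852, Σxy = 7405
nΣxy − ΣxΣy = 59240 − 61016 = -1776
nΣx² − (Σx)² = 75672 − 69169 = 6503; nΣy² − (Σy)² = 54816 − 53824 = 992
r = -1776 / √(6503 × 992) = -1776 / 2539.8772 ≈ -0.699

-0.699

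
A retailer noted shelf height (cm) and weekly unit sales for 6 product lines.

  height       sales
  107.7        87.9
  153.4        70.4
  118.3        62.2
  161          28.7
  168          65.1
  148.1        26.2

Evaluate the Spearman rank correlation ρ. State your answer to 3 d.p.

-0.257

Rank height: 1, 4, 2, 5, 6, 3
Rank sales: 6, 5, 3, 2, 4, 1
d = rank(height) − rank(sales): -5, -1, -1, 3, 2, 2; Σd² = 44
ρ = 1 − 6Σd² / [n(n²−1)] = 1 − 6×44 / (6×35) = 1 − 264/210 ≈ -0.257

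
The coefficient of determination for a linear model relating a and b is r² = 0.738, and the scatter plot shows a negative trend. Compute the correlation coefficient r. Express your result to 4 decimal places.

-0.8591

|r| = √0.738 = 0.8591
The association is negative, so r = −0.8591.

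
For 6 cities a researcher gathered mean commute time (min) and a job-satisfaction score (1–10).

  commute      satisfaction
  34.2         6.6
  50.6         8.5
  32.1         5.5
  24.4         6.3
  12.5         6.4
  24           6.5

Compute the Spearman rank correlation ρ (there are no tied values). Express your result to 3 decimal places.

0.486

Rank commute: 5, 6, 4, 3, 1, 2
Rank satisfaction: 5, 6, 1, 2, 3, 4
d = rank(commute) − rank(satisfaction): 0, 0, 3, 1, -2, -2; Σd² = 18
ρ = 1 − 6Σd² / [n(n²−1)] = 1 − 6×18 / (6×35) = 1 − 108/210 ≈ 0.486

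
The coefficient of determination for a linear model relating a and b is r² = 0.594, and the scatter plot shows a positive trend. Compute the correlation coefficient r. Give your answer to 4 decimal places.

|r| = √0.594 = 0.7707
The association is positive, so r = 0.7707.

0.7707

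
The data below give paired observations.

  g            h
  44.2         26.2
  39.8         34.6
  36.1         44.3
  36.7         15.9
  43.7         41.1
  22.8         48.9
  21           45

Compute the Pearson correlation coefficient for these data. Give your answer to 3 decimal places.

n = 7, Σg = 244.3, Σh = 256, Σg² = 9058.31, Σh² = 10204.32, Σgh = 8573.87
nΣgh − ΣgΣh = 60017.09 − 62540.8 = -2523.71
nΣg² − (Σg)² = 63408.17 − 59682.49 = 3725.68; nΣh² − (Σh)² = 71430.24 − 65536 = 5894.24
r = -2523.71 / √(3725.68 × 5894.24) = -2523.71 / 4686.1554 ≈ -0.539

-0.539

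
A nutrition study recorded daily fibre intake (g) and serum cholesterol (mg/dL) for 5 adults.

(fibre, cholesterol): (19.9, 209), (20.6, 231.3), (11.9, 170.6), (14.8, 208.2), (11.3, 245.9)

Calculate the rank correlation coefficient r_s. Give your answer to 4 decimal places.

0.0000

Rank fibre: 4, 5, 2, 3, 1
Rank cholesterol: 3, 4, 1, 2, 5
d = rank(fibre) − rank(cholesterol): 1, 1, 1, 1, -4; Σd² = 20
ρ = 1 − 6Σd² / [n(n²−1)] = 1 − 6×20 / (5×24) = 1 − 120/120 ≈ 0.0000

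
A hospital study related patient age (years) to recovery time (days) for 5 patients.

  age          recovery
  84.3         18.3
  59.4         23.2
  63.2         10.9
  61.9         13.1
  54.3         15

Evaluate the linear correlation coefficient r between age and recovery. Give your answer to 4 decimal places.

0.1496

n = 5, Σx = 323.1, Σy = 80.5, Σx² = 21409.19, Σy² = 1388.55, Σxy = 5235.04
nΣxy − ΣxΣy = 26175.2 − 26009.55 = 165.65
nΣx² − (Σx)² = 107045.95 − 104393.61 = 2652.34; nΣy² − (Σy)² = 6942.75 − 6480.25 = 462.5
r = 165.65 / √(2652.34 × 462.5) = 165.65 / 1107.5682 ≈ 0.1496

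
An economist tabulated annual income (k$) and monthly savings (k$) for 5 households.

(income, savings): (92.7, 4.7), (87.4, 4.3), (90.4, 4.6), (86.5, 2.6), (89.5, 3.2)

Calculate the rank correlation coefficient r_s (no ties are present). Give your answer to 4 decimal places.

0.9000

Rank income: 5, 2, 4, 1, 3
Rank savings: 5, 3, 4, 1, 2
d = rank(income) − rank(savings): 0, -1, 0, 0, 1; Σd² = 2
ρ = 1 − 6Σd² / [n(n²−1)] = 1 − 6×2 / (5×24) = 1 − 12/120 ≈ 0.9000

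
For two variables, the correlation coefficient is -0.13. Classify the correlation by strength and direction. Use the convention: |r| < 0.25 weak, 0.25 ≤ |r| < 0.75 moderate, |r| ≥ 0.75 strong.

weak negative

r = -0.13 < 0 so the relationship is negative.
|r| = 0.13, which falls in the weak range.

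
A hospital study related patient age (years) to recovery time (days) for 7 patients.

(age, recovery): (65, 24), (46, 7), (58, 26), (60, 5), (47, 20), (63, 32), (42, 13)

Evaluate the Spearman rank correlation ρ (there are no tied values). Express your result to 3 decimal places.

Rank age: 7, 2, 4, 5, 3, 6, 1
Rank recovery: 5, 2, 6, 1, 4, 7, 3
d = rank(age) − rank(recovery): 2, 0, -2, 4, -1, -1, -2; Σd² = 30
ρ = 1 − 6Σd² / [n(n²−1)] = 1 − 6×30 / (7×48) = 1 − 180/336 ≈ 0.464

0.464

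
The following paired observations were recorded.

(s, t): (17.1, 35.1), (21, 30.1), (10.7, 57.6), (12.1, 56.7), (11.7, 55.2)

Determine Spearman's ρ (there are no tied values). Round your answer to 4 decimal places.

-0.9000

Rank s: 4, 5, 1, 3, 2
Rank t: 2, 1, 5, 4, 3
d = rank(s) − rank(t): 2, 4, -4, -1, -1; Σd² = 38
ρ = 1 − 6Σd² / [n(n²−1)] = 1 − 6×38 / (5×24) = 1 − 228/120 ≈ -0.9000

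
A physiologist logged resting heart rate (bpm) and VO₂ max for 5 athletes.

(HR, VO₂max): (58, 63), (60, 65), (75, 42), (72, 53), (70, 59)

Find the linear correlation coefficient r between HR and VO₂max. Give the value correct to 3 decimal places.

n = 5, Σx = 335, Σy = 282, Σx² = 22673, Σy² = 16248, Σxy = 18650
nΣxy − ΣxΣy = 93250 − 94470 = -1220
nΣx² − (Σx)² = 113365 − 112225 = 1140; nΣy² − (Σy)² = 81240 − 79524 = 1716
r = -1220 / √(1140 × 1716) = -1220 / 1398.6565 ≈ -0.872

-0.872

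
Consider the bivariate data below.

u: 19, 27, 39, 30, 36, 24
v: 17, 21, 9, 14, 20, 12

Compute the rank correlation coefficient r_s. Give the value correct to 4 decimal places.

Rank u: 1, 3, 6, 4, 5, 2
Rank v: 4, 6, 1, 3, 5, 2
d = rank(u) − rank(v): -3, -3, 5, 1, 0, 0; Σd² = 44
ρ = 1 − 6Σd² / [n(n²−1)] = 1 − 6×44 / (6×35) = 1 − 264/210 ≈ -0.2571

-0.2571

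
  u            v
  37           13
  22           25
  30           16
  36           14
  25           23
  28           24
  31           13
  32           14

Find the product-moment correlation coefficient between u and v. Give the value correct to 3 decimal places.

-0.871

n = 8, Σu = 241, Σv = 142, Σu² = 7443, Σv² = 2716, Σuv = 4113
nΣuv − ΣuΣv = 32904 − 34222 = -1318
nΣu² − (Σu)² = 59544 − 58081 = 1463; nΣv² − (Σv)² = 21728 − 20164 = 1564
r = -1318 / √(1463 × 1564) = -1318 / 1512.6573 ≈ -0.871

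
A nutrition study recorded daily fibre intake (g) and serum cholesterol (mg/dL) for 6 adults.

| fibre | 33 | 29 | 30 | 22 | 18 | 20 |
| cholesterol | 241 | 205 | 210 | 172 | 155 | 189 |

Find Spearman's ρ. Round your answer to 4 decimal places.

0.9429

Rank fibre: 6, 4, 5, 3, 1, 2
Rank cholesterol: 6, 4, 5, 2, 1, 3
d = rank(fibre) − rank(cholesterol): 0, 0, 0, 1, 0, -1; Σd² = 2
ρ = 1 − 6Σd² / [n(n²−1)] = 1 − 6×2 / (6×35) = 1 − 12/210 ≈ 0.9429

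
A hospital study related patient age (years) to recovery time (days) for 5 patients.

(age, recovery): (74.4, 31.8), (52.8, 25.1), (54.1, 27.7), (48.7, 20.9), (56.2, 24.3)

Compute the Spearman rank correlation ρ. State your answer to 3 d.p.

0.700

Rank age: 5, 2, 3, 1, 4
Rank recovery: 5, 3, 4, 1, 2
d = rank(age) − rank(recovery): 0, -1, -1, 0, 2; Σd² = 6
ρ = 1 − 6Σd² / [n(n²−1)] = 1 − 6×6 / (5×24) = 1 − 36/120 ≈ 0.700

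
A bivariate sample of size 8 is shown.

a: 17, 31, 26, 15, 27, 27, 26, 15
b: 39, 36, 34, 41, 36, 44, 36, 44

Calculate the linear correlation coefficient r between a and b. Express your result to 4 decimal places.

n = 8, Σa = 184, Σb = 310, Σa² = 4510, Σb² = 12118, Σab = 7034
nΣab − ΣaΣb = 56272 − 57040 = -768
nΣa² − (Σa)² = 36080 − 33856 = 2224; nΣb² − (Σb)² = 96944 − 96100 = 844
r = -768 / √(2224 × 844) = -768 / 1370.0569 ≈ -0.5606

-0.5606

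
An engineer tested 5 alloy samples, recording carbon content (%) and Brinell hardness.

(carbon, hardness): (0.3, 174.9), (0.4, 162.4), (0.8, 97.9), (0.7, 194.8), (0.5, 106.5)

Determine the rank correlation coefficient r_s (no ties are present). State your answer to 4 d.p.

Rank carbon: 1, 2, 5, 4, 3
Rank hardness: 4, 3, 1, 5, 2
d = rank(carbon) − rank(hardness): -3, -1, 4, -1, 1; Σd² = 28
ρ = 1 − 6Σd² / [n(n²−1)] = 1 − 6×28 / (5×24) = 1 − 168/120 ≈ -0.4000

-0.4000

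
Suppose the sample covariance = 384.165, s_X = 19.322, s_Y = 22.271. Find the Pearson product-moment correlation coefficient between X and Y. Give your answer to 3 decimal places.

0.893

r = Cov(X,Y) / (s_X · s_Y) = 384.165 / (19.322 × 22.271)
  = 384.165 / 430.3203 ≈ 0.893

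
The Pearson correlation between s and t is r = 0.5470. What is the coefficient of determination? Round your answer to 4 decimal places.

r² = (0.5470)² = 0.2992

0.2992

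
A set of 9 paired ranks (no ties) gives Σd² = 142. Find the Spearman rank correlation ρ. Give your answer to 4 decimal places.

ρ = 1 − 6Σd² / [n(n²−1)] = 1 − 6×142 / (9×80)
  = 1 − 852/720 = 1 − 1.18333 ≈ -0.1833

-0.1833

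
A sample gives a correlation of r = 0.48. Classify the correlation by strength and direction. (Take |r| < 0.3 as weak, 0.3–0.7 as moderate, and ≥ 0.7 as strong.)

moderate positive

r = 0.48 > 0 so the relationship is positive.
|r| = 0.48, which falls in the moderate range.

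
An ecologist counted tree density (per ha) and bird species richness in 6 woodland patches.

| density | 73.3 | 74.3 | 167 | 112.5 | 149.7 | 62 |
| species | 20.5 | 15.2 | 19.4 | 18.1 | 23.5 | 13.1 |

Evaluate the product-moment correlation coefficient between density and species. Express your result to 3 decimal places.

n = 6, Σx = 638.8, Σy = 109.8, Σx² = 77692.72, Σy² = 2079.12, Σxy = 12238.21
nΣxy − ΣxΣy = 73429.26 − 70140.24 = 3289.02
nΣx² − (Σx)² = 466156.32 − 408065.44 = 58090.88; nΣy² − (Σy)² = 12474.72 − 12056.04 = 418.68
r = 3289.02 / √(58090.88 × 418.68) = 3289.02 / 4931.6822 ≈ 0.667

0.667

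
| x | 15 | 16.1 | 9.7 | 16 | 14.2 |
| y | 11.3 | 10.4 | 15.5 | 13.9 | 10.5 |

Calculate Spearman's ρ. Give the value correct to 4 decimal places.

Rank x: 3, 5, 1, 4, 2
Rank y: 3, 1, 5, 4, 2
d = rank(x) − rank(y): 0, 4, -4, 0, 0; Σd² = 32
ρ = 1 − 6Σd² / [n(n²−1)] = 1 − 6×32 / (5×24) = 1 − 192/120 ≈ -0.6000

-0.6000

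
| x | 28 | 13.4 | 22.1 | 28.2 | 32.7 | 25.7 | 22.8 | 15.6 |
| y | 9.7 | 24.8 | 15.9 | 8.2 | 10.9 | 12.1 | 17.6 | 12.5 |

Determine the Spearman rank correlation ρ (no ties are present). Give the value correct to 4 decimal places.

-0.8333

Rank x: 6, 1, 3, 7, 8, 5, 4, 2
Rank y: 2, 8, 6, 1, 3, 4, 7, 5
d = rank(x) − rank(y): 4, -7, -3, 6, 5, 1, -3, -3; Σd² = 154
ρ = 1 − 6Σd² / [n(n²−1)] = 1 − 6×154 / (8×63) = 1 − 924/504 ≈ -0.8333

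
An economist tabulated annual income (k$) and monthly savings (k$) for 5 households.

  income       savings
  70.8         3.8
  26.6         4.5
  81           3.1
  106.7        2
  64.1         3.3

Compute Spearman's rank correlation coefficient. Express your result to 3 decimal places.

Rank income: 3, 1, 4, 5, 2
Rank savings: 4, 5, 2, 1, 3
d = rank(income) − rank(savings): -1, -4, 2, 4, -1; Σd² = 38
ρ = 1 − 6Σd² / [n(n²−1)] = 1 − 6×38 / (5×24) = 1 − 228/120 ≈ -0.900

-0.900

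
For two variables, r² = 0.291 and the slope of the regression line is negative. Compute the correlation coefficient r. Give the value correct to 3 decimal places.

-0.539

|r| = √0.291 = 0.539
The association is negative, so r = −0.539.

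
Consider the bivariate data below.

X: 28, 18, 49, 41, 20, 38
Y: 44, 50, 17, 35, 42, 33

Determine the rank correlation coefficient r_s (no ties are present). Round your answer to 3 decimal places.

-0.886

Rank X: 3, 1, 6, 5, 2, 4
Rank Y: 5, 6, 1, 3, 4, 2
d = rank(X) − rank(Y): -2, -5, 5, 2, -2, 2; Σd² = 66
ρ = 1 − 6Σd² / [n(n²−1)] = 1 − 6×66 / (6×35) = 1 − 396/210 ≈ -0.886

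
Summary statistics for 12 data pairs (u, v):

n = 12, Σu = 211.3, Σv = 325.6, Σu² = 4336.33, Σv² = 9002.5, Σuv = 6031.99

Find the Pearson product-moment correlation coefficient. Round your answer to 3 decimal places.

r = (nΣuv − ΣuΣv) / √[(nΣu² − (Σu)²)(nΣv² − (Σv)²)]
Numerator: 12×6031.99 − 211.3×325.6 = 3584.6
Denominator: √[(52035.96 − 44647.69)(108030 − 106015.36)] = √[7388.27 × 2014.64] = 3858.0700
r = 3584.6 / 3858.0700 ≈ 0.929

0.929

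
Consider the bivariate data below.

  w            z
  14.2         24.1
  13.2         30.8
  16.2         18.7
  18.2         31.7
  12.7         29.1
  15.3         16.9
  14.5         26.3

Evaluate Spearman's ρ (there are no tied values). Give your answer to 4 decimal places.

-0.1429

Rank w: 3, 2, 6, 7, 1, 5, 4
Rank z: 3, 6, 2, 7, 5, 1, 4
d = rank(w) − rank(z): 0, -4, 4, 0, -4, 4, 0; Σd² = 64
ρ = 1 − 6Σd² / [n(n²−1)] = 1 − 6×64 / (7×48) = 1 − 384/336 ≈ -0.1429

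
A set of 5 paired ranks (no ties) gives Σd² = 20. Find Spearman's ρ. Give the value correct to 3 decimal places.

ρ = 1 − 6Σd² / [n(n²−1)] = 1 − 6×20 / (5×24)
  = 1 − 120/120 = 1 − 1.0000 ≈ 0.000

0.000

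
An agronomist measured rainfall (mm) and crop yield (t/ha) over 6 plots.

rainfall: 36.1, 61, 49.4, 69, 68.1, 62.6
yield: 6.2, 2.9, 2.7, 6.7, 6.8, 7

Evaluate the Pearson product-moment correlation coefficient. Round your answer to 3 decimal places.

n = 6, Σx = 346.2, Σy = 32.3, Σx² = 20781.94, Σy² = 194.27, Σxy = 1897.68
nΣxy − ΣxΣy = 11386.08 − 11182.26 = 203.82
nΣx² − (Σx)² = 124691.64 − 119854.44 = 4837.2; nΣy² − (Σy)² = 1165.62 − 1043.29 = 122.33
r = 203.82 / √(4837.2 × 122.33) = 203.82 / 769.2429 ≈ 0.265

0.265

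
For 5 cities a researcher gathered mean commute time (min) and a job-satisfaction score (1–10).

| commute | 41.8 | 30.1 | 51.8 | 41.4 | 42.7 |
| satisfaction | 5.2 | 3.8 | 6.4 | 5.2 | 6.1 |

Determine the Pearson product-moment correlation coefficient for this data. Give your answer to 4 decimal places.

0.9393

n = 5, Σx = 207.8, Σy = 26.7, Σx² = 8873.74, Σy² = 146.69, Σxy = 1139.01
nΣxy − ΣxΣy = 5695.05 − 5548.26 = 146.79
nΣx² − (Σx)² = 44368.7 − 43180.84 = 1187.86; nΣy² − (Σy)² = 733.45 − 712.89 = 20.56
r = 146.79 / √(1187.86 × 20.56) = 146.79 / 156.2767 ≈ 0.9393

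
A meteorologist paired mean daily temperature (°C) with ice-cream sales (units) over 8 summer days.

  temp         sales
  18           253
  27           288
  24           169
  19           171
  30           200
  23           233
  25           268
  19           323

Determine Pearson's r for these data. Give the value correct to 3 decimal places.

-0.134

n = 8, Σx = 185, Σy = 1905, Σx² = 4405, Σy² = 475197, Σxy = 43831
nΣxy − ΣxΣy = 350648 − 352425 = -1777
nΣx² − (Σx)² = 35240 − 34225 = 1015; nΣy² − (Σy)² = 3801576 − 3629025 = 172551
r = -1777 / √(1015 × 172551) = -1777 / 13234.0192 ≈ -0.134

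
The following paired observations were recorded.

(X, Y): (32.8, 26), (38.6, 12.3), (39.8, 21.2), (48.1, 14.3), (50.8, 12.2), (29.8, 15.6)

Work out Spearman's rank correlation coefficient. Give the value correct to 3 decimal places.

-0.600

Rank X: 2, 3, 4, 5, 6, 1
Rank Y: 6, 2, 5, 3, 1, 4
d = rank(X) − rank(Y): -4, 1, -1, 2, 5, -3; Σd² = 56
ρ = 1 − 6Σd² / [n(n²−1)] = 1 − 6×56 / (6×35) = 1 − 336/210 ≈ -0.600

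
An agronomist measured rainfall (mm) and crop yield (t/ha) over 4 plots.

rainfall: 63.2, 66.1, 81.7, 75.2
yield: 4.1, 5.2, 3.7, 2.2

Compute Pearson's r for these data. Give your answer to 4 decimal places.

-0.5381

n = 4, Σx = 286.2, Σy = 15.2, Σx² = 20693.38, Σy² = 62.38, Σxy = 1070.57
nΣxy − ΣxΣy = 4282.28 − 4350.24 = -67.96
nΣx² − (Σx)² = 82773.52 − 81910.44 = 863.08; nΣy² − (Σy)² = 249.52 − 231.04 = 18.48
r = -67.96 / √(863.08 × 18.48) = -67.96 / 126.2922 ≈ -0.5381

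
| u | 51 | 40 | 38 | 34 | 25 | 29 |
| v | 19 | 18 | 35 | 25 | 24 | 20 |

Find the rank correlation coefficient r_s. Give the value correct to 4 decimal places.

-0.4286

Rank u: 6, 5, 4, 3, 1, 2
Rank v: 2, 1, 6, 5, 4, 3
d = rank(u) − rank(v): 4, 4, -2, -2, -3, -1; Σd² = 50
ρ = 1 − 6Σd² / [n(n²−1)] = 1 − 6×50 / (6×35) = 1 − 300/210 ≈ -0.4286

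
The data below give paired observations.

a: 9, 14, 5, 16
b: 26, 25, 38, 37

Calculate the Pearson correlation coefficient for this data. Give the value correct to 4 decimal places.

n = 4, Σa = 44, Σb = 126, Σa² = 558, Σb² = 4114, Σab = 1366
nΣab − ΣaΣb = 5464 − 5544 = -80
nΣa² − (Σa)² = 2232 − 1936 = 296; nΣb² − (Σb)² = 16456 − 15876 = 580
r = -80 / √(296 × 580) = -80 / 414.3429 ≈ -0.1931

-0.1931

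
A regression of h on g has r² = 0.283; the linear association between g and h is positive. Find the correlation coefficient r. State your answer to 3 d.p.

0.532

|r| = √0.283 = 0.532
The association is positive, so r = 0.532.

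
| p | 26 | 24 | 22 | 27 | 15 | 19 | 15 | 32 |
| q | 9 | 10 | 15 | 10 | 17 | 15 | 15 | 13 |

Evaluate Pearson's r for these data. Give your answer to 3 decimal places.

-0.683

n = 8, Σp = 180, Σq = 104, Σp² = 4300, Σq² = 1414, Σpq = 2255
nΣpq − ΣpΣq = 18040 − 18720 = -680
nΣp² − (Σp)² = 34400 − 32400 = 2000; nΣq² − (Σq)² = 11312 − 10816 = 496
r = -680 / √(2000 × 496) = -680 / 995.9920 ≈ -0.683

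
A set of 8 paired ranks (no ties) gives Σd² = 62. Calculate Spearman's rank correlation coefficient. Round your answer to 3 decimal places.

ρ = 1 − 6Σd² / [n(n²−1)] = 1 − 6×62 / (8×63)
  = 1 − 372/504 = 1 − 0.7381 ≈ 0.262

0.262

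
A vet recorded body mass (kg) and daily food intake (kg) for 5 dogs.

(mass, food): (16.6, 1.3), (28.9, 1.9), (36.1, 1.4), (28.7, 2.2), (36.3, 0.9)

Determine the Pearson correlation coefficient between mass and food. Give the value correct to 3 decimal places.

n = 5, Σx = 146.6, Σy = 7.7, Σx² = 4555.36, Σy² = 12.91, Σxy = 222.84
nΣxy − ΣxΣy = 1114.2 − 1128.82 = -14.62
nΣx² − (Σx)² = 22776.8 − 21491.56 = 1285.24; nΣy² − (Σy)² = 64.55 − 59.29 = 5.26
r = -14.62 / √(1285.24 × 5.26) = -14.62 / 82.2214 ≈ -0.178

-0.178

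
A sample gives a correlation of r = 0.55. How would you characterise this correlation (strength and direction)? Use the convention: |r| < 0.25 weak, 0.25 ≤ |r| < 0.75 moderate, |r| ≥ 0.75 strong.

moderate positive

r = 0.55 > 0 so the relationship is positive.
|r| = 0.55, which falls in the moderate range.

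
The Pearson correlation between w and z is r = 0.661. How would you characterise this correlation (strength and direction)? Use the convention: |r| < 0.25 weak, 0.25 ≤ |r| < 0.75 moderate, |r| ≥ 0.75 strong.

r = 0.661 > 0 so the relationship is positive.
|r| = 0.661, which falls in the moderate range.

moderate positive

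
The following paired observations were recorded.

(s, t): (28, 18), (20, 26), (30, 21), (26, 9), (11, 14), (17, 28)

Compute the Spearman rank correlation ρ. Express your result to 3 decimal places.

Rank s: 5, 3, 6, 4, 1, 2
Rank t: 3, 5, 4, 1, 2, 6
d = rank(s) − rank(t): 2, -2, 2, 3, -1, -4; Σd² = 38
ρ = 1 − 6Σd² / [n(n²−1)] = 1 − 6×38 / (6×35) = 1 − 228/210 ≈ -0.086

-0.086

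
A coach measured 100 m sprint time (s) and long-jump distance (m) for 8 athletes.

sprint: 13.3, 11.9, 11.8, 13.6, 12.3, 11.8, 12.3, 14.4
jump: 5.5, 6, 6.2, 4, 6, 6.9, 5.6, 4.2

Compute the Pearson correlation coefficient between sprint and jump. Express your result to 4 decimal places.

-0.8999

n = 8, Σx = 101.4, Σy = 44.4, Σx² = 1291.88, Σy² = 253.3, Σxy = 556.69
nΣxy − ΣxΣy = 4453.52 − 4502.16 = -48.64
nΣx² − (Σx)² = 10335.04 − 10281.96 = 53.08; nΣy² − (Σy)² = 2026.4 − 1971.36 = 55.04
r = -48.64 / √(53.08 × 55.04) = -48.64 / 54.0511 ≈ -0.8999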